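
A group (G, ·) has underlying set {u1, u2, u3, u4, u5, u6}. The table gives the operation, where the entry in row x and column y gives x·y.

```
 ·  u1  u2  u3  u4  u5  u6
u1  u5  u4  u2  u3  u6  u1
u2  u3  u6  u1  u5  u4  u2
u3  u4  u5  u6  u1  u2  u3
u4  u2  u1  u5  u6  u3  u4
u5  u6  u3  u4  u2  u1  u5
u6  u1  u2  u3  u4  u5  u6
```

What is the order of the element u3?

The identity element is u6 (its row matches the header).
u3^1 = u3
u3^2 = u3·u3 = u6
The first power of u3 equal to the identity is u3^2, so ord(u3) = 2.

2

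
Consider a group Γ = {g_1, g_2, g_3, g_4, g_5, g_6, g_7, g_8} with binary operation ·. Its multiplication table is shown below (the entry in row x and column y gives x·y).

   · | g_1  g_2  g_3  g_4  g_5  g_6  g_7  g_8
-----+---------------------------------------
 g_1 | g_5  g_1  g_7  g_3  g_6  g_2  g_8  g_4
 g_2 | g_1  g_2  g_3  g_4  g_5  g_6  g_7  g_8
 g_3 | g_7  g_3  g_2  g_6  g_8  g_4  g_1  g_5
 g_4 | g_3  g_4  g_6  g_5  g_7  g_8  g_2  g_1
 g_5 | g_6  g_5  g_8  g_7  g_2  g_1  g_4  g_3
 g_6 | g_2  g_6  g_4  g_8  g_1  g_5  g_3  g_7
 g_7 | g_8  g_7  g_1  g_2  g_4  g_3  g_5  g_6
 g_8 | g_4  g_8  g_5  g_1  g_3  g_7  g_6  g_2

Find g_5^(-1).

g_5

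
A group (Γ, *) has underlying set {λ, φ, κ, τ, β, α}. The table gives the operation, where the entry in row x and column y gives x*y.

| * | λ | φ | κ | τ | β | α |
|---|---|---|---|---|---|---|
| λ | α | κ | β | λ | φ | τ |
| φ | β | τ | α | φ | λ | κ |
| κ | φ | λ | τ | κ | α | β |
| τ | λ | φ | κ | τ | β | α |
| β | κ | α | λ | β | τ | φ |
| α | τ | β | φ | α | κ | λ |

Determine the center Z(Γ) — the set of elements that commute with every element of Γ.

An element z is central iff its row equals its column in the table.
For β: β*λ = κ ≠ φ = λ*β, so β ∉ Z.
Checking each element this way leaves Z(Γ) = {τ}.

{τ}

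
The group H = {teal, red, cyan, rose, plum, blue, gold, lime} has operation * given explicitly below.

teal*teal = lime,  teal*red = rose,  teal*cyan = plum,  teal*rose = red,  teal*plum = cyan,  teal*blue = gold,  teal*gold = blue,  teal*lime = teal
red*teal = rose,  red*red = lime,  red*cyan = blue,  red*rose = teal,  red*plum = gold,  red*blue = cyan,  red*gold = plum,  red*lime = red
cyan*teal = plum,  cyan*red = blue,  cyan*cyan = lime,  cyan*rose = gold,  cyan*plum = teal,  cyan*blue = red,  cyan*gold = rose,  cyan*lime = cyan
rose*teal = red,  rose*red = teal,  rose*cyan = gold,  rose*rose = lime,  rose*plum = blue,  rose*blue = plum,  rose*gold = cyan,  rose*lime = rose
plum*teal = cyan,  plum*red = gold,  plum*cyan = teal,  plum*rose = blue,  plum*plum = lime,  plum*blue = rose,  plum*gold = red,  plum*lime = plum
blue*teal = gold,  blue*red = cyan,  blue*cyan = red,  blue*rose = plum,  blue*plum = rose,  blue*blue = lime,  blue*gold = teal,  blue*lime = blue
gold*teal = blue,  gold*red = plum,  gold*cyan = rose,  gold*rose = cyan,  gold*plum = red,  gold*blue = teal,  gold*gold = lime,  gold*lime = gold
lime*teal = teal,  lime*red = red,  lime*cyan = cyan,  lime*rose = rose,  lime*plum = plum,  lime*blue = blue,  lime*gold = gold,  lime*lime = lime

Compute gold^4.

gold^1 = gold
gold^2 = gold * gold = lime
gold^3 = lime * gold = gold
gold^4 = gold * gold = lime

lime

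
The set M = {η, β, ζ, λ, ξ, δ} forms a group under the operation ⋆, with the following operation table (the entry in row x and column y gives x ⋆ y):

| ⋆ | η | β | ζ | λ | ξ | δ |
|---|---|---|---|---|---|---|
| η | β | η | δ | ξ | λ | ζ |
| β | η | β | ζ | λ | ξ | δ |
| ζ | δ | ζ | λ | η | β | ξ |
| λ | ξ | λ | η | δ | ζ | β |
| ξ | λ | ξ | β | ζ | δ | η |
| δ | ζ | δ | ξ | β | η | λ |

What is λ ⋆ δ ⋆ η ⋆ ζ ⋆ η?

λ ⋆ δ = β
β ⋆ η = η
η ⋆ ζ = δ
δ ⋆ η = ζ

ζ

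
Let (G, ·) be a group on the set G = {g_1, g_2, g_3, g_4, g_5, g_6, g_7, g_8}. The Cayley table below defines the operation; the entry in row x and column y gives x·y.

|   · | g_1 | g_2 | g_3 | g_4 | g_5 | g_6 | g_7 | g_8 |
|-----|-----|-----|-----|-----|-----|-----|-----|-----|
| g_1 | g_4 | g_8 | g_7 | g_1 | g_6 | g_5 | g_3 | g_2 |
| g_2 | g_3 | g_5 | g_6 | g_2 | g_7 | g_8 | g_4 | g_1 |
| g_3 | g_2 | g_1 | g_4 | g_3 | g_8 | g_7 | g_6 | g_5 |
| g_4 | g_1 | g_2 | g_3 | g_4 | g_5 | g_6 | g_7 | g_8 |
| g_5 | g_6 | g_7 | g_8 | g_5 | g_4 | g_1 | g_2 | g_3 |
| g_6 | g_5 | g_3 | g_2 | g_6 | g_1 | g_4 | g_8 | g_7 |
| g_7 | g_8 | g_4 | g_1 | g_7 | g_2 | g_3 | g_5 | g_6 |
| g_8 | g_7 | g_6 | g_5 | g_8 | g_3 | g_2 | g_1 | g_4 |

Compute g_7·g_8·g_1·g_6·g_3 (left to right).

g_7

g_7·g_8 = g_6
g_6·g_1 = g_5
g_5·g_6 = g_1
g_1·g_3 = g_7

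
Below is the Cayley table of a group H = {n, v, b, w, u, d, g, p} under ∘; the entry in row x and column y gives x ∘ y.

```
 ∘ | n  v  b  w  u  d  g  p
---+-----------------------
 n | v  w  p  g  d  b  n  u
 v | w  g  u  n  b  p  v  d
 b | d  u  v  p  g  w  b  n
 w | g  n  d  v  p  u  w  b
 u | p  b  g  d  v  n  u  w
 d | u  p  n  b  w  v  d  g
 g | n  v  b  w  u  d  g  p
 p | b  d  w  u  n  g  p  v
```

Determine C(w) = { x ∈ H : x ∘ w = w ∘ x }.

Compare row w with column w entry by entry.
v ∘ w = n = w ∘ v, so v commutes with w.
u ∘ w = d but w ∘ u = p, so u does not.
Collecting the elements that commute with w: C(w) = {g, n, v, w}.

{g, n, v, w}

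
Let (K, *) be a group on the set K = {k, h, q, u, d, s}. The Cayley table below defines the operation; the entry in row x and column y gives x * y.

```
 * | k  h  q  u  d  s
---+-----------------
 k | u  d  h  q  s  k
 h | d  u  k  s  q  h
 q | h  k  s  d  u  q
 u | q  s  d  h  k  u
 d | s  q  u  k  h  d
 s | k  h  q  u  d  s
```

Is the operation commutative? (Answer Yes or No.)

Yes

Check whether the table is symmetric across its main diagonal.
Every entry (row x, col y) equals the entry (row y, col x), so K is abelian.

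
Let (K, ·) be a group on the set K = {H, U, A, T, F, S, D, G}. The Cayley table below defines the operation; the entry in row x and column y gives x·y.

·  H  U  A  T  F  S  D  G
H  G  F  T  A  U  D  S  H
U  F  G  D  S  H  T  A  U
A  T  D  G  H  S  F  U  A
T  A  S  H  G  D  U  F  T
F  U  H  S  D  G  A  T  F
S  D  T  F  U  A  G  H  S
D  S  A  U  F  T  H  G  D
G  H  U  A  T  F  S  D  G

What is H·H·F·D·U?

H·H = G
G·F = F
F·D = T
T·U = S

S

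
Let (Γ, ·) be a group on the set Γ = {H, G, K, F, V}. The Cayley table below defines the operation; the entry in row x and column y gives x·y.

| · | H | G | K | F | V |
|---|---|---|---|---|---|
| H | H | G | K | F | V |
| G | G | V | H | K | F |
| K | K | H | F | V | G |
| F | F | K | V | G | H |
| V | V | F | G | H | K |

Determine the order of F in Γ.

5

The identity element is H (its row matches the header).
F^1 = F
F^2 = F·F = G
F^3 = G·F = K
F^4 = K·F = V
F^5 = V·F = H
The first power of F equal to the identity is F^5, so ord(F) = 5.
(Structurally, Γ here is isomorphic to the cyclic group Z_5.)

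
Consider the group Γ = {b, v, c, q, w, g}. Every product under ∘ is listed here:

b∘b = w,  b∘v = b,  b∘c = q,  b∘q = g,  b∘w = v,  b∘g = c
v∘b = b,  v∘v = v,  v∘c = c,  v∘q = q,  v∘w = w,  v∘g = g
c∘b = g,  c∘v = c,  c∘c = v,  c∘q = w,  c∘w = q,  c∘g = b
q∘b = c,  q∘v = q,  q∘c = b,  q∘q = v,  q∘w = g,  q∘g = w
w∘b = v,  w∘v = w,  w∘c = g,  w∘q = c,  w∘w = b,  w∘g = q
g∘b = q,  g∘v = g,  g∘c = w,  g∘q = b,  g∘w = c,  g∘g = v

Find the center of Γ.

An element z is central iff its row equals its column in the table.
For q: q ∘ b = c ≠ g = b ∘ q, so q ∉ Z.
Checking each element this way leaves Z(Γ) = {v}.

{v}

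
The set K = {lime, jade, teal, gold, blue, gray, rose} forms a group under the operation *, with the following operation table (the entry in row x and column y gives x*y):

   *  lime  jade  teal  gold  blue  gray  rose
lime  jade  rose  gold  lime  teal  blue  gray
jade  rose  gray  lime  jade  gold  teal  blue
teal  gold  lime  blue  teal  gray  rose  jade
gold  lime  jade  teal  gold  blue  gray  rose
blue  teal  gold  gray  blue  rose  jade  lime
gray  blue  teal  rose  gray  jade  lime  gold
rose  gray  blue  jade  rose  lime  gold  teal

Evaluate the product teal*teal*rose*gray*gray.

teal*teal = blue
blue*rose = lime
lime*gray = blue
blue*gray = jade

jade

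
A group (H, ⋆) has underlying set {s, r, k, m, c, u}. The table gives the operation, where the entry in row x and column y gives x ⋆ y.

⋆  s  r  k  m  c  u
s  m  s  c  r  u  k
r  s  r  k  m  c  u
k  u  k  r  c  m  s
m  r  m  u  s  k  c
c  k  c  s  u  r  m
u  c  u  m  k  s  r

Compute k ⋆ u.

s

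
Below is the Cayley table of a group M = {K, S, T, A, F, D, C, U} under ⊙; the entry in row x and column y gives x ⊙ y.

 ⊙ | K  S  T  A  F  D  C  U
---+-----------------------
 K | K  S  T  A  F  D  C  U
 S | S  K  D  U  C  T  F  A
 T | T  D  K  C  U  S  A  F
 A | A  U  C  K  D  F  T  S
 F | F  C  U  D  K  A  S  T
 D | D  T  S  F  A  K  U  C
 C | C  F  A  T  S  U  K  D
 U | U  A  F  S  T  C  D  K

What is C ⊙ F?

S

Read row C, column F: C ⊙ F = S.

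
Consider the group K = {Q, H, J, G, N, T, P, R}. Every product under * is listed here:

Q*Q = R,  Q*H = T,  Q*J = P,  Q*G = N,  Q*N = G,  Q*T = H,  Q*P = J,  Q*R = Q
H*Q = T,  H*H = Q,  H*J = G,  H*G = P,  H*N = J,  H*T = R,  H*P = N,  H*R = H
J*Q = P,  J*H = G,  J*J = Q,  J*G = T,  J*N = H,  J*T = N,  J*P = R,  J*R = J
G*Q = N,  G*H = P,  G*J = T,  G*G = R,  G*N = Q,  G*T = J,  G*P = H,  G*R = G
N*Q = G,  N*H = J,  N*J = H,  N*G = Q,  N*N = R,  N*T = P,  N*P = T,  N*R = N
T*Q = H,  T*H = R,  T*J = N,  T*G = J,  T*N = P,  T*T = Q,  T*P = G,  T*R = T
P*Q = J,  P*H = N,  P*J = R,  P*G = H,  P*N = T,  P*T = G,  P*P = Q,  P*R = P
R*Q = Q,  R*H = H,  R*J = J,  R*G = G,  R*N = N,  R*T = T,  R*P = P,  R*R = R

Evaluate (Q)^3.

Q^1 = Q
Q^2 = Q*Q = R
Q^3 = R*Q = Q
(Structurally, K here is isomorphic to Z_2 x Z_4.)

Q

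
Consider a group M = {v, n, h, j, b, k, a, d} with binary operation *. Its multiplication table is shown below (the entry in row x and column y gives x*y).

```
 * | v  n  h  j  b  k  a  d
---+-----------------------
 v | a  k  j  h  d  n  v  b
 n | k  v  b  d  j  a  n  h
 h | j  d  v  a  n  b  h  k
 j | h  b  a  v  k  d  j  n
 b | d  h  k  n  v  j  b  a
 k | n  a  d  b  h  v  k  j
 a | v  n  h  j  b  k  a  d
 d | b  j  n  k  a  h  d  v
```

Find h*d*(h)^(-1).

The identity is a. In row h, the entry a sits in column j, so h^(-1) = j.
h*d = k
k*j = b

b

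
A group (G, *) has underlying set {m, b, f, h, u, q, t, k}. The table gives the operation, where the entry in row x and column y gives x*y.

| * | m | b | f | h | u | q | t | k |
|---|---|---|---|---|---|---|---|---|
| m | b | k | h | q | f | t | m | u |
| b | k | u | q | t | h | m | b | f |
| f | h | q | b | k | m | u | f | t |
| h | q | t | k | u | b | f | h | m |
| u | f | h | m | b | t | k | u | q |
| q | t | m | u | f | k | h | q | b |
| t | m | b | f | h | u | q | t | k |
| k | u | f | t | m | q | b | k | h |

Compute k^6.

b

k^1 = k
k^2 = k*k = h
k^3 = h*k = m
k^4 = m*k = u
k^5 = u*k = q
k^6 = q*k = b
(Structurally, G here is isomorphic to the cyclic group Z_8.)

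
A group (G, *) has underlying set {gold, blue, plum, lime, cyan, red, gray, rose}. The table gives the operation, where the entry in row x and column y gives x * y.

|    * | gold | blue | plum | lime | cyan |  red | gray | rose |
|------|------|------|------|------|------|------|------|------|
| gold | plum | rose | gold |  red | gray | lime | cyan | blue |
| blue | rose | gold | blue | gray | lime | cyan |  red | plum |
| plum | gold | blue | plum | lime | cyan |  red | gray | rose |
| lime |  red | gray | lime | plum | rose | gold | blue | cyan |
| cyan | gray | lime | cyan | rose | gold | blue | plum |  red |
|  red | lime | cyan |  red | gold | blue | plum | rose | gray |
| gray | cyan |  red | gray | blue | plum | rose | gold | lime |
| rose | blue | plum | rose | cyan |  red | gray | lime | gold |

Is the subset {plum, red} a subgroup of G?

Yes

{plum, red} contains the identity plum.
Checking products: every product of two elements of {plum, red} (read from the table) lies in {plum, red}, so the set is closed.
In a finite group, a nonempty closed subset is a subgroup. So {plum, red} ≤ G.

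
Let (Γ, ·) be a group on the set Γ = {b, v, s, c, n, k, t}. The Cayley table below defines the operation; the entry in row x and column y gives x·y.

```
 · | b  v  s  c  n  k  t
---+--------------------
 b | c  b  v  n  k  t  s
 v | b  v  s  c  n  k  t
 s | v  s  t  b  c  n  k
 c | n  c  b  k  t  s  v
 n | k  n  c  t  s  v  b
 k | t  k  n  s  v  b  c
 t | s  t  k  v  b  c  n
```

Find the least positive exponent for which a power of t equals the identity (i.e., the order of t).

7

The identity element is v (its row matches the header).
t^1 = t
t^2 = t·t = n
t^3 = n·t = b
t^4 = b·t = s
t^5 = s·t = k
t^6 = k·t = c
t^7 = c·t = v
The first power of t equal to the identity is t^7, so ord(t) = 7.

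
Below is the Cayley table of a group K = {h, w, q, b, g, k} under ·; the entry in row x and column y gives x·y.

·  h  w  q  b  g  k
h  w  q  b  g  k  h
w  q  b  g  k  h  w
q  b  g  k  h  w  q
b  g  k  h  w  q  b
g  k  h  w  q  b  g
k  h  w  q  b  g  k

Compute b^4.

b

b^1 = b
b^2 = b·b = w
b^3 = w·b = k
b^4 = k·b = b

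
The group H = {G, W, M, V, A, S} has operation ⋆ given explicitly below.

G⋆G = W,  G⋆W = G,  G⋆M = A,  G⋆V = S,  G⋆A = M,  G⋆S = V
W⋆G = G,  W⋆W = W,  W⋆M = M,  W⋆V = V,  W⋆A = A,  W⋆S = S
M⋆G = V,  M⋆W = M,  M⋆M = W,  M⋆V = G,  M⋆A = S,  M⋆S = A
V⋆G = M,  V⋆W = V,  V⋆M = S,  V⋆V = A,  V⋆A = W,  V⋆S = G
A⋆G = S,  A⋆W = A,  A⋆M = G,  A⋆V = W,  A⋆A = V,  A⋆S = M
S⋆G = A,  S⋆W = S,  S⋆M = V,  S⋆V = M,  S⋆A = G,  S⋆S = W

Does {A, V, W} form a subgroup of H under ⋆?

Yes

{A, V, W} contains the identity W.
Checking products: every product of two elements of {A, V, W} (read from the table) lies in {A, V, W}, so the set is closed.
In a finite group, a nonempty closed subset is a subgroup. So {A, V, W} ≤ H.
(Structurally, H here is isomorphic to the symmetric group S_3.)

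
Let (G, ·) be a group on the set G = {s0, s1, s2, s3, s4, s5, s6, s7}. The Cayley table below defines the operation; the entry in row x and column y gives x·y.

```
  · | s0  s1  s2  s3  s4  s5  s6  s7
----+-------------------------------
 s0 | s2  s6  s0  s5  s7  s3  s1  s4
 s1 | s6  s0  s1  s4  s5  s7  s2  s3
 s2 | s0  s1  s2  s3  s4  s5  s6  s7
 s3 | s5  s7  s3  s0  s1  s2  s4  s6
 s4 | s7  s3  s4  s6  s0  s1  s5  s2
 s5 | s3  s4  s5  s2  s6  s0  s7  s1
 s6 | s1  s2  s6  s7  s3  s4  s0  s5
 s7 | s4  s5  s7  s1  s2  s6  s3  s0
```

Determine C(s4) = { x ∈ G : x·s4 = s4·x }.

Compare row s4 with column s4 entry by entry.
s7·s4 = s2 = s4·s7, so s7 commutes with s4.
s6·s4 = s3 but s4·s6 = s5, so s6 does not.
Collecting the elements that commute with s4: C(s4) = {s0, s2, s4, s7}.

{s0, s2, s4, s7}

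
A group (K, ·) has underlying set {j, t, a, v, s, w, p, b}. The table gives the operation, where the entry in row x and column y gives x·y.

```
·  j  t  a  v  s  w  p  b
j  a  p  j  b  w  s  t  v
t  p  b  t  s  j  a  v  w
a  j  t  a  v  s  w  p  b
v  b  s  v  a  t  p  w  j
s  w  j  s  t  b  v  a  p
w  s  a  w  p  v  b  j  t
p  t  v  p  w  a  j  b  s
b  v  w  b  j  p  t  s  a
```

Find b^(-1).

b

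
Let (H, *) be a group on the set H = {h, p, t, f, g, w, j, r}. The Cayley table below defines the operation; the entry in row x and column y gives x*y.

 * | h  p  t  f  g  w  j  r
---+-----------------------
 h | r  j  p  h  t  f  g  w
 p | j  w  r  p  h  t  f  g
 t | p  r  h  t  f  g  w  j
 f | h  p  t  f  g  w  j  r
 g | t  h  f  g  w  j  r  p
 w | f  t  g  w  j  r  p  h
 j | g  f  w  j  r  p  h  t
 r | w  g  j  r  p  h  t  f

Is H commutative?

Yes

Check whether the table is symmetric across its main diagonal.
Every entry (row x, col y) equals the entry (row y, col x), so H is abelian.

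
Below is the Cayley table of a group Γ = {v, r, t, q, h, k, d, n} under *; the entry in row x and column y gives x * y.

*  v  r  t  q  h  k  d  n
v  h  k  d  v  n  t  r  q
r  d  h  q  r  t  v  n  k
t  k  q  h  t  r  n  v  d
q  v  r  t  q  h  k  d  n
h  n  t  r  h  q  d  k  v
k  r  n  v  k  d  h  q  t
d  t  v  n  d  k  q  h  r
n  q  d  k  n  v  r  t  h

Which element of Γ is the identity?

q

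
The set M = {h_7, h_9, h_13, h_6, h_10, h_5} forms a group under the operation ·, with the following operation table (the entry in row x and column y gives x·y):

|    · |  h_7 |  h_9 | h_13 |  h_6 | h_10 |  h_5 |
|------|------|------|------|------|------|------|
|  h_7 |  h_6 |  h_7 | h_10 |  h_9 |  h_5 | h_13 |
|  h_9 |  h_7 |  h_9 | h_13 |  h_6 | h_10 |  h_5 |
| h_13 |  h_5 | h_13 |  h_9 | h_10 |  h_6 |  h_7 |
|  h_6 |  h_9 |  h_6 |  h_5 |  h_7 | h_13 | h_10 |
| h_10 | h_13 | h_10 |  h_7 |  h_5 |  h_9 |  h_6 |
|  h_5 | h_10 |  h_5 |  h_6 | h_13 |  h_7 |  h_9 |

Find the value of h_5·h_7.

Read row h_5, column h_7: h_5·h_7 = h_10.
(Structurally, M here is isomorphic to the symmetric group S_3.)

h_10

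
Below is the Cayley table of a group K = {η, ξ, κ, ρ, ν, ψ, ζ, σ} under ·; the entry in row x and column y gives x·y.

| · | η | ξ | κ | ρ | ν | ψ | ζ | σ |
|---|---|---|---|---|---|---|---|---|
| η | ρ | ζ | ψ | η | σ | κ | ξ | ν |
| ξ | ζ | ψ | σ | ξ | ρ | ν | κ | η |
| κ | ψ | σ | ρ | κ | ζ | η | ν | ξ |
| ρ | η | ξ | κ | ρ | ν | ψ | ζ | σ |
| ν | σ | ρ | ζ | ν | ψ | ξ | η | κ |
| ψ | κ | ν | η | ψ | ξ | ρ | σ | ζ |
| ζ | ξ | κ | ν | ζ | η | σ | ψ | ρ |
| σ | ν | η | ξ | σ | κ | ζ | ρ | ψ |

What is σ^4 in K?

σ^1 = σ
σ^2 = σ·σ = ψ
σ^3 = ψ·σ = ζ
σ^4 = ζ·σ = ρ
(Structurally, K here is isomorphic to Z_2 x Z_4.)

ρ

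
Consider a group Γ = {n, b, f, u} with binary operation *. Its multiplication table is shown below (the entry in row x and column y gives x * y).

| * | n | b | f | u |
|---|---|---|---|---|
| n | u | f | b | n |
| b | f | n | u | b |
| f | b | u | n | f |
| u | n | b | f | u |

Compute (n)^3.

n^1 = n
n^2 = n * n = u
n^3 = u * n = n

n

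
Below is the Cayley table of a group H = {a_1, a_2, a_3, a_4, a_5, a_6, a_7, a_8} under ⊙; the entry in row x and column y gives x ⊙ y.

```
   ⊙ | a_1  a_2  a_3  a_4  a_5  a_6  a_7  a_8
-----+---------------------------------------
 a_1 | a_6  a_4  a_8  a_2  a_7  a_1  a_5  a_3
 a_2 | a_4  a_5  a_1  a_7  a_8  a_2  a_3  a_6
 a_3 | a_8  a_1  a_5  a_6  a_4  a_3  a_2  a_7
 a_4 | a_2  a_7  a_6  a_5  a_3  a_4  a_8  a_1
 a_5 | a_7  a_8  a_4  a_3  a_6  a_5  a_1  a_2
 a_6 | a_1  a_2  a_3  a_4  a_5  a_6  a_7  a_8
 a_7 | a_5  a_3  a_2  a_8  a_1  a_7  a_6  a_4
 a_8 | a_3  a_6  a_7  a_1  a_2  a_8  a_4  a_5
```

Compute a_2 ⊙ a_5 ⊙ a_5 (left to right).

a_2 ⊙ a_5 = a_8
a_8 ⊙ a_5 = a_2

a_2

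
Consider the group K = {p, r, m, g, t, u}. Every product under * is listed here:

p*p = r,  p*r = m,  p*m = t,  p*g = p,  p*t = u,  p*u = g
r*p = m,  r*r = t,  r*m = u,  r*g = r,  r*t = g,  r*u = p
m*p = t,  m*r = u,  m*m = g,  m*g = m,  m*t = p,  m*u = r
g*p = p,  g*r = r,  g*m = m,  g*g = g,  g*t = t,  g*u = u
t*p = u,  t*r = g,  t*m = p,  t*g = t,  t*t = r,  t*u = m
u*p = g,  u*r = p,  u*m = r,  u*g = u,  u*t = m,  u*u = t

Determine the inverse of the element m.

First locate the identity: row g matches the header, so g is the identity.
Scan row m for g: m * m = g. Hence m^(-1) = m.

m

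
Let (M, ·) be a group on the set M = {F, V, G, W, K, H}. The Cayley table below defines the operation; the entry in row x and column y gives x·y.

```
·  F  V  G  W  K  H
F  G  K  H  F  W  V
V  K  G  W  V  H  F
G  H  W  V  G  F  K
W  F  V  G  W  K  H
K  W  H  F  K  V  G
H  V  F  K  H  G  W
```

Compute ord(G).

3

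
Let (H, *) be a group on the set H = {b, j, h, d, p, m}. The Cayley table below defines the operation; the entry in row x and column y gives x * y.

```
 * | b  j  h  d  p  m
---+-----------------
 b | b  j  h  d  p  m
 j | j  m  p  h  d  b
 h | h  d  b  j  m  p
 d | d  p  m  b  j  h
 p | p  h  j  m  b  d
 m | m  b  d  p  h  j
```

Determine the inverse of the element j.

First locate the identity: row b matches the header, so b is the identity.
Scan row j for b: j * m = b. Hence j^(-1) = m.
(Structurally, H here is isomorphic to the symmetric group S_3.)

m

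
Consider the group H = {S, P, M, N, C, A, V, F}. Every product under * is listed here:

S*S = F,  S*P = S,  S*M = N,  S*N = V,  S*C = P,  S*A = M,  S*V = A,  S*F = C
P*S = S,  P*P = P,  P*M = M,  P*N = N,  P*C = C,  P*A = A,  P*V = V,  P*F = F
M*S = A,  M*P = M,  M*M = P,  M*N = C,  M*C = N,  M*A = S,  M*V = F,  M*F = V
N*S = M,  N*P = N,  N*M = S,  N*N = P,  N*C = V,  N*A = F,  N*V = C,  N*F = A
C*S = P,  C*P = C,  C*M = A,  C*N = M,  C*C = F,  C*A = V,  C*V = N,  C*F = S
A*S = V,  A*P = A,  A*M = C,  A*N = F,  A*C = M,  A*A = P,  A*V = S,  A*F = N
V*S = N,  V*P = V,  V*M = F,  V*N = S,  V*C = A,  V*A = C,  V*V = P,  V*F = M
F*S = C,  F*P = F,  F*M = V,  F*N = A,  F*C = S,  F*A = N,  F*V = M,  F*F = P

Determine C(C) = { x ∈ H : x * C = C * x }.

{C, F, P, S}

Compare row C with column C entry by entry.
F * C = S = C * F, so F commutes with C.
A * C = M but C * A = V, so A does not.
Collecting the elements that commute with C: C(C) = {C, F, P, S}.
(Structurally, H here is isomorphic to the dihedral group D_4.)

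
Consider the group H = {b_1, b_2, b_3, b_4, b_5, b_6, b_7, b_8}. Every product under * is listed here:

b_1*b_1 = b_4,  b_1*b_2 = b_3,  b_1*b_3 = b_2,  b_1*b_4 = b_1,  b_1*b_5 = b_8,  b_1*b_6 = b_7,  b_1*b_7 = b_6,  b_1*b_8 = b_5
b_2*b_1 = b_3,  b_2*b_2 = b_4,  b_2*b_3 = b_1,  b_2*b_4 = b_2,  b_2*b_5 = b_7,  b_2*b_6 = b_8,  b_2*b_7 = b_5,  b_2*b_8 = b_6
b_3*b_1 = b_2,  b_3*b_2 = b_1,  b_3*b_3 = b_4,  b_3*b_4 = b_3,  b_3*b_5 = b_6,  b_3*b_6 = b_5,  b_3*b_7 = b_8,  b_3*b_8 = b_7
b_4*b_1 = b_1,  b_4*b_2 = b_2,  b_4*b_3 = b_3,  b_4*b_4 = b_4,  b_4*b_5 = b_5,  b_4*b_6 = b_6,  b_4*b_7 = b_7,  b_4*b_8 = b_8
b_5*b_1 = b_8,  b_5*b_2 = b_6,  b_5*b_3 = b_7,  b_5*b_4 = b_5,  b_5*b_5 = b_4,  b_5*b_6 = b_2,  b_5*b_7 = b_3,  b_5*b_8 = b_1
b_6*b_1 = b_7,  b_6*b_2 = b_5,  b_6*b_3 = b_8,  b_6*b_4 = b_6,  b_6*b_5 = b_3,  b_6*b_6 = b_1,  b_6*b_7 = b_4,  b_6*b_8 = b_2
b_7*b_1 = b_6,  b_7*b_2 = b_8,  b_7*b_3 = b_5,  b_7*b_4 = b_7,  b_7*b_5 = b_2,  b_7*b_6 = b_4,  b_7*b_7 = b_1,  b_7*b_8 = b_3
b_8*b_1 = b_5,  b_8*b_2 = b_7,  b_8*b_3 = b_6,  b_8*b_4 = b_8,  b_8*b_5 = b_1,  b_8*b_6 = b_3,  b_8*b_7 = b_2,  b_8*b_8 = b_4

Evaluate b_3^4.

b_3^1 = b_3
b_3^2 = b_3 * b_3 = b_4
b_3^3 = b_4 * b_3 = b_3
b_3^4 = b_3 * b_3 = b_4

b_4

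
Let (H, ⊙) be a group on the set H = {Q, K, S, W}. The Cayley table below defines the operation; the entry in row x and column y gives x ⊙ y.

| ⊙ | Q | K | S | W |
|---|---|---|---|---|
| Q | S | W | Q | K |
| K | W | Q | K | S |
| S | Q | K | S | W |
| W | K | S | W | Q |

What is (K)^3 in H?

K^1 = K
K^2 = K ⊙ K = Q
K^3 = Q ⊙ K = W
(Structurally, H here is isomorphic to the cyclic group Z_4.)

W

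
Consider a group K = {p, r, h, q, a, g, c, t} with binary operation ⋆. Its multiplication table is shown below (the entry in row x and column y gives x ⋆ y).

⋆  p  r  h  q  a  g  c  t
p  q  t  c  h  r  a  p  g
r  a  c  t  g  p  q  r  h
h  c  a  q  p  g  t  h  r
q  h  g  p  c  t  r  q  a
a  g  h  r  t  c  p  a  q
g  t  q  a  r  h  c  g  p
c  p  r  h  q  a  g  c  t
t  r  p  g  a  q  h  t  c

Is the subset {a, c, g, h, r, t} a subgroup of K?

No

h ⋆ h = q, which is not in {a, c, g, h, r, t}.
The subset is not closed under ⋆, so it is not a subgroup.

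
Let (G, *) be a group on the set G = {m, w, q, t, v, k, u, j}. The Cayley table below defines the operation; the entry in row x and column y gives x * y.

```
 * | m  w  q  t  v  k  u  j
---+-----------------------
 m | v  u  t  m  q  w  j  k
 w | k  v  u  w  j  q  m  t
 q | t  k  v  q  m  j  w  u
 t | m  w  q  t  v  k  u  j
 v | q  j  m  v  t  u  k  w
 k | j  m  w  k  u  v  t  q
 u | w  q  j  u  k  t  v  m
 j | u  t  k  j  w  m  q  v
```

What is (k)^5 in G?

k^1 = k
k^2 = k * k = v
k^3 = v * k = u
k^4 = u * k = t
k^5 = t * k = k
(Structurally, G here is isomorphic to the quaternion group Q_8.)

k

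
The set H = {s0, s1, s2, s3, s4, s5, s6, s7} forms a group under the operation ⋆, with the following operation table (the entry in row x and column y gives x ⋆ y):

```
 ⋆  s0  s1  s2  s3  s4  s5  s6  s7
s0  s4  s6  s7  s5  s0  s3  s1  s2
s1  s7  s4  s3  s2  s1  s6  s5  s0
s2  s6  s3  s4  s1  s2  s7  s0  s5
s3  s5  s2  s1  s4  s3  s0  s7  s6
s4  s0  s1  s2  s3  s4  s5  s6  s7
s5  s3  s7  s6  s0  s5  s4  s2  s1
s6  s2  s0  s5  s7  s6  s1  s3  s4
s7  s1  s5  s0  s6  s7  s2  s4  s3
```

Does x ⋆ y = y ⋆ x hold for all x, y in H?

No

s7 ⋆ s5 = s2 but s5 ⋆ s7 = s1.
Since s7 and s5 do not commute, H is not abelian.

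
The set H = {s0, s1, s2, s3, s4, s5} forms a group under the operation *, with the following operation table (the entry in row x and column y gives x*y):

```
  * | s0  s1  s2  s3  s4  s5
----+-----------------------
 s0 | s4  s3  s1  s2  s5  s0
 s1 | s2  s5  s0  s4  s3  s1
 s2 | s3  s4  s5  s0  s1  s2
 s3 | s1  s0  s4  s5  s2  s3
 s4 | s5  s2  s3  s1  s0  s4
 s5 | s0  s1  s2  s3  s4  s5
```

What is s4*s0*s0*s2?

s4*s0 = s5
s5*s0 = s0
s0*s2 = s1

s1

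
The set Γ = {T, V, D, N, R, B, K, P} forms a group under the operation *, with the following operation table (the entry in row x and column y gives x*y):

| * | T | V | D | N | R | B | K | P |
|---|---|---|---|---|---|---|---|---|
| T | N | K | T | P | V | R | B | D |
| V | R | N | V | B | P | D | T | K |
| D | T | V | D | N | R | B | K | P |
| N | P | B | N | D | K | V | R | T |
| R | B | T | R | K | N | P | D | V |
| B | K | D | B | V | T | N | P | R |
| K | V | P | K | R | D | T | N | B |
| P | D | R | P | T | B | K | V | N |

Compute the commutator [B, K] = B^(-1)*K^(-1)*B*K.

Identity is D; from the table B^(-1) = V and K^(-1) = R.
V*R = P
P*B = K
K*K = N
(Structurally, Γ here is isomorphic to the quaternion group Q_8.)

N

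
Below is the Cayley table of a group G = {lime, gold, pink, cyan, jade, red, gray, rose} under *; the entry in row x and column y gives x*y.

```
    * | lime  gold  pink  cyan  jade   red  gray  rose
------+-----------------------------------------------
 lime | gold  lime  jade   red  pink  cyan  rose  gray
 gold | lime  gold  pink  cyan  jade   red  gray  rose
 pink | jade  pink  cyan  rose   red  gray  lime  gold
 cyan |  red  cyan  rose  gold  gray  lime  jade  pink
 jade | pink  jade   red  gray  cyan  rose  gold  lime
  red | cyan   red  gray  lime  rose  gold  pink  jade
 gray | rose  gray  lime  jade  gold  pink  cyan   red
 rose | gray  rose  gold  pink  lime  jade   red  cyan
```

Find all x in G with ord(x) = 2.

Identity is gold. Compute the order of each non-identity element by repeated multiplication:
  lime: lime → gold  (order 2)
  pink: pink → cyan → rose → gold  (order 4)
  cyan: cyan → gold  (order 2)
  jade: jade → cyan → gray → gold  (order 4)
  red: red → gold  (order 2)
  gray: gray → cyan → jade → gold  (order 4)
  rose: rose → cyan → pink → gold  (order 4)
Elements of order 2: {cyan, lime, red}.

{cyan, lime, red}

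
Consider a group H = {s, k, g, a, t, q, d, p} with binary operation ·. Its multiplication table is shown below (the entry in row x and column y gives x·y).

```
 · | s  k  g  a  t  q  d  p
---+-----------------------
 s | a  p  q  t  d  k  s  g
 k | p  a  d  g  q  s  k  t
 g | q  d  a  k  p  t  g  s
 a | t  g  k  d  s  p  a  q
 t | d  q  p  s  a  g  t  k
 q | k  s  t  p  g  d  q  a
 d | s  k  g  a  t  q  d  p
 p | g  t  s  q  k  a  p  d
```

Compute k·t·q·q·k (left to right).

k·t = q
q·q = d
d·q = q
q·k = s

s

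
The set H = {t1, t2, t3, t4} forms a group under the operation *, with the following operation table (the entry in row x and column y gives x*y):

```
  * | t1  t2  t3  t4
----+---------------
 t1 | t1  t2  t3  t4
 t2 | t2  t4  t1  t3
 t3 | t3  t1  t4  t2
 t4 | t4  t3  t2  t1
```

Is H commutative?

Yes

Check whether the table is symmetric across its main diagonal.
Every entry (row x, col y) equals the entry (row y, col x), so H is abelian.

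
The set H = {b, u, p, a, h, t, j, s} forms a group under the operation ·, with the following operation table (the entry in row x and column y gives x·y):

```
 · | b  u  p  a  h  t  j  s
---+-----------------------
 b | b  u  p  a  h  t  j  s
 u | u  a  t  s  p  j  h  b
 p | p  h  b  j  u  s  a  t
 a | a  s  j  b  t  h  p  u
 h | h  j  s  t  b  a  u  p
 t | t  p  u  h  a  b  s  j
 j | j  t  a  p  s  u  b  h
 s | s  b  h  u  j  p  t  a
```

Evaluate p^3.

p

p^1 = p
p^2 = p·p = b
p^3 = b·p = p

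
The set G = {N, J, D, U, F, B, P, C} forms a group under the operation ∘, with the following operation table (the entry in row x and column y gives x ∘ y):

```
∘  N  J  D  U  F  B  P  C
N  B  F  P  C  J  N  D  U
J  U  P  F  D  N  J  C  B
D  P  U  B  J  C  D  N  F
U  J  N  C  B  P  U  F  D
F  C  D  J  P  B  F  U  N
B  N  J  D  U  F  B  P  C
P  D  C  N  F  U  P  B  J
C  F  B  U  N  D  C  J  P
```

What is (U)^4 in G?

U^1 = U
U^2 = U ∘ U = B
U^3 = B ∘ U = U
U^4 = U ∘ U = B

B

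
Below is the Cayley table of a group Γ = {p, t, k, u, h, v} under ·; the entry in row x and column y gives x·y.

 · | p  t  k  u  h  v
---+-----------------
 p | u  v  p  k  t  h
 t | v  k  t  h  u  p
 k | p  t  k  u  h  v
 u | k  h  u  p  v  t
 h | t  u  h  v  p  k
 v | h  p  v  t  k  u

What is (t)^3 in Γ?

t^1 = t
t^2 = t·t = k
t^3 = k·t = t

t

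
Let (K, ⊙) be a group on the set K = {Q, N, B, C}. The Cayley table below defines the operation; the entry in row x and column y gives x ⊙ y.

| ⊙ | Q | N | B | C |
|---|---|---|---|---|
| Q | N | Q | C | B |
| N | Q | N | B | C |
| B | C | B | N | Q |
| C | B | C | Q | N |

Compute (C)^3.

C^1 = C
C^2 = C ⊙ C = N
C^3 = N ⊙ C = C

C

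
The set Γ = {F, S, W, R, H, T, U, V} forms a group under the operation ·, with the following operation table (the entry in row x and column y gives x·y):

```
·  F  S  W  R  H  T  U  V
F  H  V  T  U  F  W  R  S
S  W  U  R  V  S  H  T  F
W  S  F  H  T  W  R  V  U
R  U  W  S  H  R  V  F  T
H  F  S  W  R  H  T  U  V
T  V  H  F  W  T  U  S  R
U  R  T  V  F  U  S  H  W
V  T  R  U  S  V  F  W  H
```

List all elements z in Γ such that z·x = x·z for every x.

{H, U}

An element z is central iff its row equals its column in the table.
For S: S·W = R ≠ F = W·S, so S ∉ Z.
Checking each element this way leaves Z(Γ) = {H, U}.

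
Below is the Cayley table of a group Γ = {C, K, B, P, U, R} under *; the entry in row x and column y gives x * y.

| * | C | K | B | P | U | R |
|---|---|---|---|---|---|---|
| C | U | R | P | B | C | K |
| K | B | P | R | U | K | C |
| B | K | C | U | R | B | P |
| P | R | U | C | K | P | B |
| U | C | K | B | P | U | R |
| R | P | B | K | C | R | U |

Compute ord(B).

The identity element is U (its row matches the header).
B^1 = B
B^2 = B * B = U
The first power of B equal to the identity is B^2, so ord(B) = 2.

2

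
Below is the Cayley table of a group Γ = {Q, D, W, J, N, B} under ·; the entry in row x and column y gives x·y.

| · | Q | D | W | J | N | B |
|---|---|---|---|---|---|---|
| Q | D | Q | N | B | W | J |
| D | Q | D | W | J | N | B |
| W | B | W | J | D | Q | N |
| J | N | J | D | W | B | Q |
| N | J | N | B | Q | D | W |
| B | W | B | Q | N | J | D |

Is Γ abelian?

J·B = Q but B·J = N.
Since J and B do not commute, Γ is not abelian.

No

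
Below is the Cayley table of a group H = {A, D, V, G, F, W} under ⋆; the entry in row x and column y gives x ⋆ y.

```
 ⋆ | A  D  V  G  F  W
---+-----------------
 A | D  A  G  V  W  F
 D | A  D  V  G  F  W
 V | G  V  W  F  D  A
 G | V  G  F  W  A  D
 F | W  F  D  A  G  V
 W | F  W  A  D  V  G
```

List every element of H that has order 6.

{F, V}

Identity is D. Compute the order of each non-identity element by repeated multiplication:
  A: A → D  (order 2)
  V: V → W → A → G → F → D  (order 6)
  G: G → W → D  (order 3)
  F: F → G → A → W → V → D  (order 6)
  W: W → G → D  (order 3)
Elements of order 6: {F, V}.
(Structurally, H here is isomorphic to the cyclic group Z_6.)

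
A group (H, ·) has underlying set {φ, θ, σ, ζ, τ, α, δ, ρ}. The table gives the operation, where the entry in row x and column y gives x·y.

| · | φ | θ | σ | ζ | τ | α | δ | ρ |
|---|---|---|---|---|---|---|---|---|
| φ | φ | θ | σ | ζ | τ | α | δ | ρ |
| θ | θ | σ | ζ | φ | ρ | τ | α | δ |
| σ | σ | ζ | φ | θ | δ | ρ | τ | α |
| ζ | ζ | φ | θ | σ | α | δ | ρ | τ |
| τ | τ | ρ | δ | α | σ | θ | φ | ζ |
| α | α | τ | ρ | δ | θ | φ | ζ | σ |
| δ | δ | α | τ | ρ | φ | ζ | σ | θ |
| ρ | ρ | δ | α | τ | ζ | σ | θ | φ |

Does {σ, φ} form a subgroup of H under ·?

{σ, φ} contains the identity φ.
Checking products: every product of two elements of {σ, φ} (read from the table) lies in {σ, φ}, so the set is closed.
In a finite group, a nonempty closed subset is a subgroup. So {σ, φ} ≤ H.

Yes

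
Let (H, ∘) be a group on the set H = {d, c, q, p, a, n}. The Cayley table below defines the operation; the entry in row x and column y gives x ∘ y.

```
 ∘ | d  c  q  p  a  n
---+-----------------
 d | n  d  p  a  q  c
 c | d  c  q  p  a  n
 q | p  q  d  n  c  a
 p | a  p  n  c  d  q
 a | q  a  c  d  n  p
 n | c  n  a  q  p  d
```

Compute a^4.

a^1 = a
a^2 = a ∘ a = n
a^3 = n ∘ a = p
a^4 = p ∘ a = d

d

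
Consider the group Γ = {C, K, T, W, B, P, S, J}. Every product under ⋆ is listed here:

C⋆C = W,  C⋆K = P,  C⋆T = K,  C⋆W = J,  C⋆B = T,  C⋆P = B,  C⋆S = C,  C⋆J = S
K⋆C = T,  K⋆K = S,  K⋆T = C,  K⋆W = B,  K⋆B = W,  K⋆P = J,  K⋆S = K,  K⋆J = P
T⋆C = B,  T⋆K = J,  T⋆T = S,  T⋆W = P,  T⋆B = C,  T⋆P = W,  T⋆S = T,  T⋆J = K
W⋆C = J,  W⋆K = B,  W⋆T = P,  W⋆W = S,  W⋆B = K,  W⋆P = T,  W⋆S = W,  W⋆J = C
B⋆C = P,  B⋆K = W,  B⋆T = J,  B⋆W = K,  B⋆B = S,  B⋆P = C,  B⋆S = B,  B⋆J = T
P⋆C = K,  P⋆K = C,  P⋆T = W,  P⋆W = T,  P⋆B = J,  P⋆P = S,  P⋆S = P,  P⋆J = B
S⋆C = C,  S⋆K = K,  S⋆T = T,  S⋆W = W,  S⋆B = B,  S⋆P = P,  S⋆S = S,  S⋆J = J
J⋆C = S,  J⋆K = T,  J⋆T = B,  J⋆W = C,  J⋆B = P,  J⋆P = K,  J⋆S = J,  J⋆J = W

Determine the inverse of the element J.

First locate the identity: row S matches the header, so S is the identity.
Scan row J for S: J ⋆ C = S. Hence J^(-1) = C.

C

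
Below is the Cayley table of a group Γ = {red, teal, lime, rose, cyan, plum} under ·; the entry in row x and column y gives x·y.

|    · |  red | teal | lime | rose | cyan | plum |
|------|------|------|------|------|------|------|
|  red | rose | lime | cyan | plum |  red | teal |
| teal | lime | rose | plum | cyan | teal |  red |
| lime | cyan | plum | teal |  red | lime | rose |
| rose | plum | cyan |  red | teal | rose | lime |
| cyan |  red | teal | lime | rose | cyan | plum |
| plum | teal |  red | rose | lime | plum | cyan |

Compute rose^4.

rose

rose^1 = rose
rose^2 = rose·rose = teal
rose^3 = teal·rose = cyan
rose^4 = cyan·rose = rose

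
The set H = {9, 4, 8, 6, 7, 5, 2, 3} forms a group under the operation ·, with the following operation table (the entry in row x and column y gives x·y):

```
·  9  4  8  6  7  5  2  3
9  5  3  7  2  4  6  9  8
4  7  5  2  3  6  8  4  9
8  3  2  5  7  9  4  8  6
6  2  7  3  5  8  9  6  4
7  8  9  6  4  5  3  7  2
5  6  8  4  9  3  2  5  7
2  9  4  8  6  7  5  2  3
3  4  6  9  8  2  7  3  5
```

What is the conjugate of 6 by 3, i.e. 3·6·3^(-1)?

The identity is 2. In row 3, the entry 2 sits in column 7, so 3^(-1) = 7.
3·6 = 8
8·7 = 9

9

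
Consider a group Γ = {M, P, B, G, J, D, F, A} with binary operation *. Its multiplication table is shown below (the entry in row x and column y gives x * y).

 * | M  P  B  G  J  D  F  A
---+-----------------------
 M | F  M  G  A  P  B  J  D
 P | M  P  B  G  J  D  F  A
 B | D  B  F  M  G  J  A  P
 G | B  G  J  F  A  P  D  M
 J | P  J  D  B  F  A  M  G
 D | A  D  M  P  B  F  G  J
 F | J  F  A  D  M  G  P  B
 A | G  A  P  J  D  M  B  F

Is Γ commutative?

No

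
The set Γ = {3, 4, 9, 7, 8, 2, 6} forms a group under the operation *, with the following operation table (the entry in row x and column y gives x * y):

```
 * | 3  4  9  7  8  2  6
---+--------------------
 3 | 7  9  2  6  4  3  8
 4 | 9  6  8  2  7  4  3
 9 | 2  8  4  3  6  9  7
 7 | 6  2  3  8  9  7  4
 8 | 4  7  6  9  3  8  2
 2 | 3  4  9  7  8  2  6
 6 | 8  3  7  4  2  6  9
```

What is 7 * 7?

8

Read row 7, column 7: 7 * 7 = 8.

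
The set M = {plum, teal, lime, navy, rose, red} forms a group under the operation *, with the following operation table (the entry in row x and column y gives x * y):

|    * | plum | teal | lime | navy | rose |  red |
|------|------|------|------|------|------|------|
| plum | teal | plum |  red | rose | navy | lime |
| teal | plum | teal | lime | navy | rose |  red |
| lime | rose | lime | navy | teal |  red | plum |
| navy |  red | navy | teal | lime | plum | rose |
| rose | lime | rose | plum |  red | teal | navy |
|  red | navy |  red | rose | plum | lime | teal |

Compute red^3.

red^1 = red
red^2 = red * red = teal
red^3 = teal * red = red

red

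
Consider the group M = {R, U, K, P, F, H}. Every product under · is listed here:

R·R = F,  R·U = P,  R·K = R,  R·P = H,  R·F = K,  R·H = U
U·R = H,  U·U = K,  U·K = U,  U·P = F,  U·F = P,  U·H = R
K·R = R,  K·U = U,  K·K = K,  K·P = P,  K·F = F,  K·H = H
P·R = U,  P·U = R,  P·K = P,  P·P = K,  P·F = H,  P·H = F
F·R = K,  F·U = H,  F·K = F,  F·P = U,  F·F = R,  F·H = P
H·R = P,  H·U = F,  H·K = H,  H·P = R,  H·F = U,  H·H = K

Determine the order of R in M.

3

The identity element is K (its row matches the header).
R^1 = R
R^2 = R·R = F
R^3 = F·R = K
The first power of R equal to the identity is R^3, so ord(R) = 3.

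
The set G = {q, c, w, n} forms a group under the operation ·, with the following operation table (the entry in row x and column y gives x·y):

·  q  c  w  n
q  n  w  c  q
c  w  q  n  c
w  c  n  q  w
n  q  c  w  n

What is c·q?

w

Read row c, column q: c·q = w.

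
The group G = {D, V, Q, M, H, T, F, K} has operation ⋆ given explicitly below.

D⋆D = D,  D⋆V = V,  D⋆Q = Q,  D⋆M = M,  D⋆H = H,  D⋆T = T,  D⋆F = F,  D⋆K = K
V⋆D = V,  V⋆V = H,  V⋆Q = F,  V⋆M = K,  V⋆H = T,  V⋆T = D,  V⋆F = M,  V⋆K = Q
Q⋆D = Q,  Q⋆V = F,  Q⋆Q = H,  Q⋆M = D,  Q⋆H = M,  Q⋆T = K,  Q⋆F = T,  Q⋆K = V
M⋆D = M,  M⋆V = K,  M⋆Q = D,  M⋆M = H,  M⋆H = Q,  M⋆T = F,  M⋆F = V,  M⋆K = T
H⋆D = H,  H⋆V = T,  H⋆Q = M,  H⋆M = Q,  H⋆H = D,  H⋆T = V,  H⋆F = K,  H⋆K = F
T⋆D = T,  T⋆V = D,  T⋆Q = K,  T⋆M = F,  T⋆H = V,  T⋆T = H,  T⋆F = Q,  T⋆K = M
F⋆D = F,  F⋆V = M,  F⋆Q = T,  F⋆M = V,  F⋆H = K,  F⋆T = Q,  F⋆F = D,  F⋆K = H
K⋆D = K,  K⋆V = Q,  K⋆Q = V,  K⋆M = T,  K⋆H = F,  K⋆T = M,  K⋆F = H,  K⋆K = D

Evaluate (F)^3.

F

F^1 = F
F^2 = F ⋆ F = D
F^3 = D ⋆ F = F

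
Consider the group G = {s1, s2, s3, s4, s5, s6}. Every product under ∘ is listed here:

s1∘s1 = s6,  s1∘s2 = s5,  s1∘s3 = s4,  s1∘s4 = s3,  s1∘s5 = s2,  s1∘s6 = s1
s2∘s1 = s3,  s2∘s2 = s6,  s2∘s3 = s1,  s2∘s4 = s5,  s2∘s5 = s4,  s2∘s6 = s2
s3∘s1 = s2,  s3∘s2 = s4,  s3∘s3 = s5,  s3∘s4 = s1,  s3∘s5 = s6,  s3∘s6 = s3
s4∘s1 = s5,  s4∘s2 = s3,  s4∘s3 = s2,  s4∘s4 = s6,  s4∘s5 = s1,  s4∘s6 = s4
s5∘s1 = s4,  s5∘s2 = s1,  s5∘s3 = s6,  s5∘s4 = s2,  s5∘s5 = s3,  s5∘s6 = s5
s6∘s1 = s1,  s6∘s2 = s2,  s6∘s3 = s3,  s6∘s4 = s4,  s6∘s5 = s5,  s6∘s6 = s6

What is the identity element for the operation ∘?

The identity e satisfies e ∘ x = x for all x, so its row in the table reproduces the column headers.
Row s6 reads: s1, s2, s3, s4, s5, s6 — exactly the header order. So s6 is the identity.

s6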